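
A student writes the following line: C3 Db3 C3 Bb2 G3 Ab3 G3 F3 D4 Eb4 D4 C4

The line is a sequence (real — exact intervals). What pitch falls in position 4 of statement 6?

Grouping in 4s, the 4th note of each cell is Bb2, F3, C4.
Each moves up a 5th. Continuing: G4 → D5 → A5.

A5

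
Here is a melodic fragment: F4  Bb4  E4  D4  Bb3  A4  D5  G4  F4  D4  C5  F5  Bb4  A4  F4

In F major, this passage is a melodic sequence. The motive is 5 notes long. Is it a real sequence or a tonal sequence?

Every note is diatonic to F major.
Cell 1 has -6 semitones from note 2 to 3, but cell 2 has -7 — the interval quality changes while the contour stays the same, which is the hallmark of a tonal sequence.

tonal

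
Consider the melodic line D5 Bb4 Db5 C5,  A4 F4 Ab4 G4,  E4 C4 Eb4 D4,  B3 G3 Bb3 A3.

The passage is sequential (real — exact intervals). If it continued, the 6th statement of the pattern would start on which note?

With a 4-note motive the entries are D5, A4, E4, B3, each down a 4th from the previous.
Continuing: F#3 → C#3. Statement 6 starts on C#3.

C#3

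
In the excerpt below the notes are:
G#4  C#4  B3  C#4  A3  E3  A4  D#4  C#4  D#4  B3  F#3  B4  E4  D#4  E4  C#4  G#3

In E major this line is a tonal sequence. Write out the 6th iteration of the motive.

The 6-note cells begin on G#4, A4, B4 — each up a 2nd from the last.
Continuing the starts: C#5 → D#5 → E5.
From E5 the diatonic shape gives E5 A4 G#4 A4 F#4 C#4.

E5 A4 G#4 A4 F#4 C#4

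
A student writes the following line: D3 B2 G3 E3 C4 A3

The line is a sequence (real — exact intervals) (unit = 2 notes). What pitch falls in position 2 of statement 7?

F5

With 2-note cells, note 2 of each statement runs B2, E3, A3.
Carrying that up a 4th forward: D4 → G4 → C5 → F5.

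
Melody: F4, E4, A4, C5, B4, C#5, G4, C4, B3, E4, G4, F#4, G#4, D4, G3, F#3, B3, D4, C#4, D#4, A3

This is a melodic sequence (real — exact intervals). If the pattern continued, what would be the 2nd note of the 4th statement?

With 7-note cells, note 2 of each statement runs E4, B3, F#3.
Each moves down a 4th; the next is C#3.

C#3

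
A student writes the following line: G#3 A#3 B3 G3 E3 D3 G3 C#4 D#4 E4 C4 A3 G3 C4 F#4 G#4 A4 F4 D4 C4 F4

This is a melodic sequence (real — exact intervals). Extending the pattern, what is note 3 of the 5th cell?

Grouping in 7s, the 3rd note of each cell is B3, E4, A4.
Extending up a 4th: D5 → G5.

G5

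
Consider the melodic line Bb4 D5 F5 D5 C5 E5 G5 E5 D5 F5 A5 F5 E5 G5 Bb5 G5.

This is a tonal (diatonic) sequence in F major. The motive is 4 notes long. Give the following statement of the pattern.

With a 4-note motive the entries are Bb4, C5, D5, E5, each up a 2nd from the previous.
From F5 the diatonic shape gives F5 A5 C6 A5.

F5 A5 C6 A5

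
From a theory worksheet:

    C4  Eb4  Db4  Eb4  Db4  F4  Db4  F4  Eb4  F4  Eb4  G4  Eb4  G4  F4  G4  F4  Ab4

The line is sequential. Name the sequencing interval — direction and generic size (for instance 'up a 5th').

up a 2nd

Unit = 6 notes; the statements start on C4, Db4, Eb4, moving up a 2nd each time.
From C4 to Db4: up a 2nd.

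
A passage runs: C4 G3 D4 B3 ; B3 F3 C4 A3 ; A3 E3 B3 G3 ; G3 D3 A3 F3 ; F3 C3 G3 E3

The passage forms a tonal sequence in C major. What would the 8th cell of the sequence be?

C3 G2 D3 B2

The 4-note cells begin on C4, B3, A3, G3, F3 — each down a 2nd from the last.
Carrying on: E3 → D3 → C3.
Statement 8 starts on C3 and keeps the same diatonic contour: C3 G2 D3 B2.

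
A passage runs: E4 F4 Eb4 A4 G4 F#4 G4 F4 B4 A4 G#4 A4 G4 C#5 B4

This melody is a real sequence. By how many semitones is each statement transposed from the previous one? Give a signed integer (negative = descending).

Unit = 5 notes; the statements start on E4, F#4, G#4, moving up a 2nd each time.
Counting half-steps from E4 to F#4: 2.

2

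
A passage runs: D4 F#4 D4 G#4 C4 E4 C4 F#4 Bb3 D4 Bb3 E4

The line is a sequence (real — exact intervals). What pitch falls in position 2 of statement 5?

Bb3

The unit is 4 notes. Position-2 pitches of the 3 shown cells: F#4, E4, D4.
Extending down a 2nd: C4 → Bb3.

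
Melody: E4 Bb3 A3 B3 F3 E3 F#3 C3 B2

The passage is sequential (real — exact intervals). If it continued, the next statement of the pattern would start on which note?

Taking 3-note groups, the heads are E4, B3, F#3: the pattern moves down a 4th.
One more step down a 4th gives C#3.

C#3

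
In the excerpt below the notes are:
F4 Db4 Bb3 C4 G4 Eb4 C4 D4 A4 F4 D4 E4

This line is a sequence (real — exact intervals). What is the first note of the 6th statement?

D#5

The 4-note cells begin on F4, G4, A4 — each up a 2nd from the last.
Extending the heads up a 2nd: B4 → C#5 → D#5.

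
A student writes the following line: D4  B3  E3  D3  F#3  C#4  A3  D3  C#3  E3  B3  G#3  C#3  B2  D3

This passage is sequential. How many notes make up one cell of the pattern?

5

15 notes total. Splitting into 3 groups of 5:
D4 B3 E3 D3 F#3 | C#4 A3 D3 C#3 E3 | B3 G#3 C#3 B2 D3
Every group is a transposition down a 2nd of the one before; no shorter unit works.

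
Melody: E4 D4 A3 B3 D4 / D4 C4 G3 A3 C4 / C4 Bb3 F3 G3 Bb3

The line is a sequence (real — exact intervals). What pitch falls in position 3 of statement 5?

With 5-note cells, note 3 of each statement runs A3, G3, F3.
Each moves down a 2nd. Continuing: Eb3 → Db3.

Db3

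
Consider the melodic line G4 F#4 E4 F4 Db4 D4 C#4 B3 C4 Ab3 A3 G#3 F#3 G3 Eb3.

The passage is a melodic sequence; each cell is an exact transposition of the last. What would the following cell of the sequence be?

With a 5-note motive the entries are G4, D4, A3, each down a 4th from the previous.
Statement 4 starts on E3 and keeps the same exact contour: E3 D#3 C#3 D3 Bb2.

E3 D#3 C#3 D3 Bb2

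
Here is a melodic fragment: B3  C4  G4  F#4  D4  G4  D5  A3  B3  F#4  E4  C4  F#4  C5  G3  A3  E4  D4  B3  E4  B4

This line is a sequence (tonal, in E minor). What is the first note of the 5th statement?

Taking 7-note groups, the heads are B3, A3, G3: the pattern moves down a 2nd.
Extending the heads down a 2nd: F#3 → E3.

E3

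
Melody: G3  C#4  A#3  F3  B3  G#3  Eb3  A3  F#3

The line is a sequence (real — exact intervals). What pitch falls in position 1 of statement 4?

The unit is 3 notes. Position-1 pitches of the 3 shown cells: G3, F3, Eb3.
One more down a 2nd gives Db3.

Db3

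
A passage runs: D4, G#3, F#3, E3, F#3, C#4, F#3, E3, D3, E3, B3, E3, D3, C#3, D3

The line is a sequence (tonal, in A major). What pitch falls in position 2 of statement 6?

Grouping in 5s, the 2nd note of each cell is G#3, F#3, E3.
Carrying that down a 2nd forward: D3 → C#3 → B2.

B2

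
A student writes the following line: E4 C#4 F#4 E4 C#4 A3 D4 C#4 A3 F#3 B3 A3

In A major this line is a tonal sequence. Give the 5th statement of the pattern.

Unit = 4 notes; the statements start on E4, C#4, A3, moving down a 3rd each time.
Extending down a 3rd: F#3 → D3.
From D3 the diatonic shape gives D3 B2 E3 D3.

D3 B2 E3 D3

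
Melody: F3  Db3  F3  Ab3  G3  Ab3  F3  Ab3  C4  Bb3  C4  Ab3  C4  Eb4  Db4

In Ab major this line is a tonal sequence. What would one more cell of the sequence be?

Eb4 C4 Eb4 G4 F4

Unit = 5 notes; the statements start on F3, Ab3, C4, moving up a 3rd each time.
So cell 4 is Eb4 C4 Eb4 G4 F4.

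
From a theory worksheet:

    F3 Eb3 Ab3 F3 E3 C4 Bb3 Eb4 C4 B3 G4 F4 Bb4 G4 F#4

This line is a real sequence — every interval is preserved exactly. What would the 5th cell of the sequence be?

Taking 5-note groups, the heads are F3, C4, G4: the pattern moves up a 5th.
Extending up a 5th: D5 → A5.
From A5 the exact shape gives A5 G5 C6 A5 G#5.

A5 G5 C6 A5 G#5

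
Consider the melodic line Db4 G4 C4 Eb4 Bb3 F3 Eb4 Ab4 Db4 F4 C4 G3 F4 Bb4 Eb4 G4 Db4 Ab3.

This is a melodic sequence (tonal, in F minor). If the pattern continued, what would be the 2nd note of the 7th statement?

Grouping in 6s, the 2nd note of each cell is G4, Ab4, Bb4.
Extending up a 2nd: C5 → Db5 → Eb5 → F5.

F5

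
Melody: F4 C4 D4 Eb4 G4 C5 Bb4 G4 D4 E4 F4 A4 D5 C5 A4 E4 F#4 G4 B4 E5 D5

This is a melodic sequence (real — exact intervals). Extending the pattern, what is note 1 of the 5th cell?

C#5

With 7-note cells, note 1 of each statement runs F4, G4, A4.
Each moves up a 2nd. Continuing: B4 → C#5.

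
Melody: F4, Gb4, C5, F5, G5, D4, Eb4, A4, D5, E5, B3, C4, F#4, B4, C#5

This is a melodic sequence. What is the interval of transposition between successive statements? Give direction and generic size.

Unit = 5 notes; the statements start on F4, D4, B3, moving down a 3rd each time.
F4 to D4 is down a 3rd.

down a 3rd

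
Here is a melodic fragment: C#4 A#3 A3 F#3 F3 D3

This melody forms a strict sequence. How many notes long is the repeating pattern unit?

2

6 notes total. Splitting into 3 groups of 2:
C#4 A#3 | A3 F#3 | F3 D3
Each cell is the previous one down a 3rd — so the unit is 2 notes.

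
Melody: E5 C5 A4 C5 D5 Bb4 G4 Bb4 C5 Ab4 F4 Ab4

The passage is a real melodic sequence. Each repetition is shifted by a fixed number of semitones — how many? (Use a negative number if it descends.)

The 4-note cells begin on E5, D5, C5 — each down a 2nd from the last.
E5→D5 is 74 − 76 = -2 semitones.

-2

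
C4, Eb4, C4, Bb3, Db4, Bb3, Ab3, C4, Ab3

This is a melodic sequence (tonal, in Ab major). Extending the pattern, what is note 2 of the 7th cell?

With 3-note cells, note 2 of each statement runs Eb4, Db4, C4.
Extending down a 2nd: Bb3 → Ab3 → G3 → F3.

F3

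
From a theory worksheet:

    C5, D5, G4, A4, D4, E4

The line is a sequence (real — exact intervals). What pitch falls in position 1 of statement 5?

The unit is 2 notes. Position-1 pitches of the 3 shown cells: C5, G4, D4.
Each moves down a 4th. Continuing: A3 → E3.

E3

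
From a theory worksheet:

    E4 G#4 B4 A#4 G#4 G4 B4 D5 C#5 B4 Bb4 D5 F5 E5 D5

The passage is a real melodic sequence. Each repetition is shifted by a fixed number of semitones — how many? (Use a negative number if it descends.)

Unit = 5 notes; the statements start on E4, G4, Bb4, moving up a 3rd each time.
E4 to G4 spans +3 semitones.

3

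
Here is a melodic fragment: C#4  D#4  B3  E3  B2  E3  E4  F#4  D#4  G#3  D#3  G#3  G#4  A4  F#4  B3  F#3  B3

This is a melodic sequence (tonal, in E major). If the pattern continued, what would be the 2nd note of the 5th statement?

The unit is 6 notes. Position-2 pitches of the 3 shown cells: D#4, F#4, A4.
Each moves up a 3rd. Continuing: C#5 → E5.

E5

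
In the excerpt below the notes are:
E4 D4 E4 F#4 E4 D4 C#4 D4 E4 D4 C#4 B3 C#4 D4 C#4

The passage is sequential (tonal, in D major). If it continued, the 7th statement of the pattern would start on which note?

F#3

The 5-note cells begin on E4, D4, C#4 — each down a 2nd from the last.
Continuing: B3 → A3 → G3 → F#3. Statement 7 starts on F#3.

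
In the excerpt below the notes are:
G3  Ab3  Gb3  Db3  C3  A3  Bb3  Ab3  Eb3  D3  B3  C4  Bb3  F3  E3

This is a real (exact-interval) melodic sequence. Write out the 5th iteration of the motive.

D#4 E4 D4 A3 G#3

Unit = 5 notes; the statements start on G3, A3, B3, moving up a 2nd each time.
Extending up a 2nd: C#4 → D#4.
So cell 5 is D#4 E4 D4 A3 G#3.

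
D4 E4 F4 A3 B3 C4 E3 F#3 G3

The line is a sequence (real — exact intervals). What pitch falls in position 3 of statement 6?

E2

With 3-note cells, note 3 of each statement runs F4, C4, G3.
Extending down a 4th: D3 → A2 → E2.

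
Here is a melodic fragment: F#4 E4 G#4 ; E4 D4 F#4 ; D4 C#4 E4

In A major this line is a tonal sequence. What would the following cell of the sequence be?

Taking 3-note groups, the heads are F#4, E4, D4: the pattern moves down a 2nd.
Statement 4 starts on C#4 and keeps the same diatonic contour: C#4 B3 D4.

C#4 B3 D4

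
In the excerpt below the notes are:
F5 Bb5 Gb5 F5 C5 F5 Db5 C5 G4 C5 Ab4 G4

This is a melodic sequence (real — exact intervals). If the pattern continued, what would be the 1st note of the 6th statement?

With 4-note cells, note 1 of each statement runs F5, C5, G4.
Extending down a 4th: D4 → A3 → E3.

E3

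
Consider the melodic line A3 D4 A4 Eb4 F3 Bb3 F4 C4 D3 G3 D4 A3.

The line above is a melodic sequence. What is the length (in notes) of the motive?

4

Try groups of 4 (3 cells in 12 notes):
A3 D4 A4 Eb4 | F3 Bb3 F4 C4 | D3 G3 D4 A3
Every group is a transposition down a 3rd of the one before; no shorter unit works.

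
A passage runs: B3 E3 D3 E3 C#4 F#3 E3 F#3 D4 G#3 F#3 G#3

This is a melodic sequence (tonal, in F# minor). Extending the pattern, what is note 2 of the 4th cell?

The unit is 4 notes. Position-2 pitches of the 3 shown cells: E3, F#3, G#3.
Each moves up a 2nd; the next is A3.

A3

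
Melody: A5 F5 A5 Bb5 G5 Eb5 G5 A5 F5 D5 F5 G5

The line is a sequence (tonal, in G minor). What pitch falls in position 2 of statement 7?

G4

Grouping in 4s, the 2nd note of each cell is F5, Eb5, D5.
Carrying that down a 2nd forward: C5 → Bb4 → A4 → G4.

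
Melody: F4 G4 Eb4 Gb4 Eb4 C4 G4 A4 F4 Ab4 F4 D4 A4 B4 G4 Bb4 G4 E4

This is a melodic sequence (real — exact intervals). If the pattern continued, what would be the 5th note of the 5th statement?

With 6-note cells, note 5 of each statement runs Eb4, F4, G4.
Extending up a 2nd: A4 → B4.

B4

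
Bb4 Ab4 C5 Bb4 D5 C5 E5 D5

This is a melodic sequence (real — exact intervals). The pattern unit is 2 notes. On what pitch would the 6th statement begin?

Unit = 2 notes; the statements start on Bb4, C5, D5, E5, moving up a 2nd each time.
Continuing: F#5 → G#5. Statement 6 starts on G#5.

G#5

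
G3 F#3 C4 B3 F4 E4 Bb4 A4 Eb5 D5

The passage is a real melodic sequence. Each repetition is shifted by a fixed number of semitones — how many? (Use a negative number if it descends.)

5

With a 2-note motive the entries are G3, C4, F4, Bb4, Eb5, each up a 4th from the previous.
Counting half-steps from G3 to C4: 5.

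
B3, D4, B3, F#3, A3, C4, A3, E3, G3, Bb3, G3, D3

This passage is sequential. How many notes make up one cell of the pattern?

4

Try groups of 4 (3 cells in 12 notes):
B3 D4 B3 F#3 | A3 C4 A3 E3 | G3 Bb3 G3 D3
Each cell is the previous one down a 2nd — so the unit is 4 notes.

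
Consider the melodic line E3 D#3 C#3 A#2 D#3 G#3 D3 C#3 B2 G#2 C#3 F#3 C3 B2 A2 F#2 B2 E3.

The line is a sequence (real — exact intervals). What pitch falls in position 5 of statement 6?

With 6-note cells, note 5 of each statement runs D#3, C#3, B2.
Extending down a 2nd: A2 → G2 → F2.

F2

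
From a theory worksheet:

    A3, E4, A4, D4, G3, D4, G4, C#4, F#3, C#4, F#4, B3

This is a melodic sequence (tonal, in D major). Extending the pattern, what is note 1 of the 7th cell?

B2

With 4-note cells, note 1 of each statement runs A3, G3, F#3.
Carrying that down a 2nd forward: E3 → D3 → C#3 → B2.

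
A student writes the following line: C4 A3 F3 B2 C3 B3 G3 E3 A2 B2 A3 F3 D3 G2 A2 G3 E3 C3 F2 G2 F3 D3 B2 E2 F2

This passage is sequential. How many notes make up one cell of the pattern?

5

Try groups of 5 (5 cells in 25 notes):
C4 A3 F3 B2 C3 | B3 G3 E3 A2 B2 | A3 F3 D3 G2 A2 | G3 E3 C3 F2 G2 | F3 D3 B2 E2 F2
Every group is a transposition down a 2nd of the one before; no shorter unit works.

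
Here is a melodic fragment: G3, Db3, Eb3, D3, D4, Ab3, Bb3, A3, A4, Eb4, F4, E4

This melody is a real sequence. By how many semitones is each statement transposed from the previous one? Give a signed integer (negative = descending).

7

The 4-note cells begin on G3, D4, A4 — each up a 5th from the last.
G3 to D4 spans +7 semitones.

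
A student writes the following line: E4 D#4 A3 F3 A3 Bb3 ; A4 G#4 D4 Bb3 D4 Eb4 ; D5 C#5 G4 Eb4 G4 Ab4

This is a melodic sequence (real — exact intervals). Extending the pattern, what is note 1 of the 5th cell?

With 6-note cells, note 1 of each statement runs E4, A4, D5.
Each moves up a 4th. Continuing: G5 → C6.

C6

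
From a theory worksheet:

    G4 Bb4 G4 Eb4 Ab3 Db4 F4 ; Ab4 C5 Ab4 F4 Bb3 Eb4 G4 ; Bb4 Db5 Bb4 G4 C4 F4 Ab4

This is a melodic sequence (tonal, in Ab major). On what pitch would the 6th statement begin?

Eb5

Taking 7-note groups, the heads are G4, Ab4, Bb4: the pattern moves up a 2nd.
Continuing: C5 → Db5 → Eb5. Statement 6 starts on Eb5.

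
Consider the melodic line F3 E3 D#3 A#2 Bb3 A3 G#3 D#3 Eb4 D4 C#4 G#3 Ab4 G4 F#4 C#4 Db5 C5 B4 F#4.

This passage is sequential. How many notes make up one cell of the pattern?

Try groups of 4 (5 cells in 20 notes):
F3 E3 D#3 A#2 | Bb3 A3 G#3 D#3 | Eb4 D4 C#4 G#3 | Ab4 G4 F#4 C#4 | Db5 C5 B4 F#4
Every group is a transposition up a 4th of the one before; no shorter unit works.

4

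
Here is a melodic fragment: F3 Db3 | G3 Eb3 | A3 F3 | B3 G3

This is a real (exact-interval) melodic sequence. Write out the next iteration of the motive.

Unit = 2 notes; the statements start on F3, G3, A3, B3, moving up a 2nd each time.
From C#4 the exact shape gives C#4 A3.

C#4 A3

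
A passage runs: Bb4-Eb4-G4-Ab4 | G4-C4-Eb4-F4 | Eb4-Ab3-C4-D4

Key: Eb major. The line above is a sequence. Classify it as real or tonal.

Every note is diatonic to Eb major.
Cell 1 has +4 semitones from note 2 to 3, but cell 2 has +3 — the interval quality changes while the contour stays the same, which is the hallmark of a tonal sequence.

tonal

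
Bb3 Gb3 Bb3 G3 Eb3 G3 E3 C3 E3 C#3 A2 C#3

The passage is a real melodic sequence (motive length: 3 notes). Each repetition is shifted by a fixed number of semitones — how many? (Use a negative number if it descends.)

-3

Unit = 3 notes; the statements start on Bb3, G3, E3, C#3, moving down a 3rd each time.
Bb3 to G3 spans -3 semitones.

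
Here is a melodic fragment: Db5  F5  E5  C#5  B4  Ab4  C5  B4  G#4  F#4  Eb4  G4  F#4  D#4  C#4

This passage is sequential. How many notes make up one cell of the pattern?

There are 15 notes; a 5-note unit gives 3 cells:
Db5 F5 E5 C#5 B4 | Ab4 C5 B4 G#4 F#4 | Eb4 G4 F#4 D#4 C#4
Each cell is the previous one down a 4th — so the unit is 5 notes.

5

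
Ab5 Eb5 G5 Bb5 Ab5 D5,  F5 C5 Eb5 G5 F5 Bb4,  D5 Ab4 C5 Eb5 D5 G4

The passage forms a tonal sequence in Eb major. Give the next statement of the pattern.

Bb4 F4 Ab4 C5 Bb4 Eb4

Taking 6-note groups, the heads are Ab5, F5, D5: the pattern moves down a 3rd.
So cell 4 is Bb4 F4 Ab4 C5 Bb4 Eb4.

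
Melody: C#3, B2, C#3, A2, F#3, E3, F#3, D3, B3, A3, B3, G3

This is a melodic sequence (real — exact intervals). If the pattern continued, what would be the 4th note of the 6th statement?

Grouping in 4s, the 4th note of each cell is A2, D3, G3.
Each moves up a 4th. Continuing: C4 → F4 → Bb4.

Bb4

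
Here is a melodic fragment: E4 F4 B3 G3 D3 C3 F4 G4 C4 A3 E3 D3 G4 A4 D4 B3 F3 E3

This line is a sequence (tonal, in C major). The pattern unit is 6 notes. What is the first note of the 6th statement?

Unit = 6 notes; the statements start on E4, F4, G4, moving up a 2nd each time.
Continuing: A4 → B4 → C5. Statement 6 starts on C5.

C5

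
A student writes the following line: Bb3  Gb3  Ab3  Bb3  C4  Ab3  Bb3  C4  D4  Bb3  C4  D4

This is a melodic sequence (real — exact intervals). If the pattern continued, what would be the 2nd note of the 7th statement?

F#4

The unit is 4 notes. Position-2 pitches of the 3 shown cells: Gb3, Ab3, Bb3.
Carrying that up a 2nd forward: C4 → D4 → E4 → F#4.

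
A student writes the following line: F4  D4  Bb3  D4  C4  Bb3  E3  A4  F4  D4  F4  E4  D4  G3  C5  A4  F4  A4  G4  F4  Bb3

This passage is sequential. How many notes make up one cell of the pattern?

Try groups of 7 (3 cells in 21 notes):
F4 D4 Bb3 D4 C4 Bb3 E3 | A4 F4 D4 F4 E4 D4 G3 | C5 A4 F4 A4 G4 F4 Bb3
Every group is a transposition up a 3rd of the one before; no shorter unit works.

7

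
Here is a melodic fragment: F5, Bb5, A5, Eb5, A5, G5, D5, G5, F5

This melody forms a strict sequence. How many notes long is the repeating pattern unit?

There are 9 notes; a 3-note unit gives 3 cells:
F5 Bb5 A5 | Eb5 A5 G5 | D5 G5 F5
Every group is a transposition down a 2nd of the one before; no shorter unit works.

3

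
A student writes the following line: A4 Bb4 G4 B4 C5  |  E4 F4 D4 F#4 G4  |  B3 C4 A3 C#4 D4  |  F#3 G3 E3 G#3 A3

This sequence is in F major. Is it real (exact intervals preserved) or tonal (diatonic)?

Each cell has the same semitone pattern (1, -3, 4, 1) — intervals are preserved exactly.
And B4 lies outside F major, so the sequence is real rather than tonal.

real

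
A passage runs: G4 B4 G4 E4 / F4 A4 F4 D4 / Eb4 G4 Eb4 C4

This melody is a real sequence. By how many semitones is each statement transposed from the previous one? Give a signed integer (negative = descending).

-2

The 4-note cells begin on G4, F4, Eb4 — each down a 2nd from the last.
Counting half-steps from G4 to F4: -2.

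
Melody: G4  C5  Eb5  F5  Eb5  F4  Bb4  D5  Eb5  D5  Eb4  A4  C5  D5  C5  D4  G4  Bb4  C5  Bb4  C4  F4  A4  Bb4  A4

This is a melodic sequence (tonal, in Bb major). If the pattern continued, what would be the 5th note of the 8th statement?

Eb4

With 5-note cells, note 5 of each statement runs Eb5, D5, C5, Bb4, A4.
Extending down a 2nd: G4 → F4 → Eb4.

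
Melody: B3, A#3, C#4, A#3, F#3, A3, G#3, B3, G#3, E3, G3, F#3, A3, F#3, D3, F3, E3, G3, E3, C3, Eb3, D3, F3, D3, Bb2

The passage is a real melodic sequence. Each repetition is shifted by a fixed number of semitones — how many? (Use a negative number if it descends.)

The 5-note cells begin on B3, A3, G3, F3, Eb3 — each down a 2nd from the last.
B3 to A3 spans -2 semitones.

-2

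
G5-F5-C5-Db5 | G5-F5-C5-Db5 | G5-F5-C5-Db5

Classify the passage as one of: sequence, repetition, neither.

repetition

Each 4-note cell is identical (G5 F5 C5 Db5), restated at the same pitch.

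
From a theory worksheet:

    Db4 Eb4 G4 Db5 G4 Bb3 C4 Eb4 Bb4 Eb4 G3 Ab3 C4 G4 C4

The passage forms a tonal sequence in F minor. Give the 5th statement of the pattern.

C3 Db3 F3 C4 F3

Unit = 5 notes; the statements start on Db4, Bb3, G3, moving down a 3rd each time.
Carrying on: Eb3 → C3.
From C3 the diatonic shape gives C3 Db3 F3 C4 F3.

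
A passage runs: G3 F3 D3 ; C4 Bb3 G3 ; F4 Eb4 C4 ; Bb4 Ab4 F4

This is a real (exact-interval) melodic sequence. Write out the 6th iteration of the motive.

Unit = 3 notes; the statements start on G3, C4, F4, Bb4, moving up a 4th each time.
Continuing the starts: Eb5 → Ab5.
So cell 6 is Ab5 Gb5 Eb5.

Ab5 Gb5 Eb5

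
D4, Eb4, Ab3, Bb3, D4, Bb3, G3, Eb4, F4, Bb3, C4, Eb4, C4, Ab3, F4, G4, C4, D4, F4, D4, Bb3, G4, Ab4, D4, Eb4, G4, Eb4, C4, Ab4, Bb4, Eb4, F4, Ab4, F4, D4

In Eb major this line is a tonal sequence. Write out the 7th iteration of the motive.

C5 D5 G4 Ab4 C5 Ab4 F4

With a 7-note motive the entries are D4, Eb4, F4, G4, Ab4, each up a 2nd from the previous.
Extending up a 2nd: Bb4 → C5.
From C5 the diatonic shape gives C5 D5 G4 Ab4 C5 Ab4 F4.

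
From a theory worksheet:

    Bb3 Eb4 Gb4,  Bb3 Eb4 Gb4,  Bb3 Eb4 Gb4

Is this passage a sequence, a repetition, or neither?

repetition

Each 3-note cell is identical (Bb3 Eb4 Gb4), restated at the same pitch.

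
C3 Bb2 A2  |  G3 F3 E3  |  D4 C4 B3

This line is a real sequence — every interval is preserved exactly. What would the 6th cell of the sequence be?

B5 A5 G#5

With a 3-note motive the entries are C3, G3, D4, each up a 5th from the previous.
Extending up a 5th: A4 → E5 → B5.
From B5 the exact shape gives B5 A5 G#5.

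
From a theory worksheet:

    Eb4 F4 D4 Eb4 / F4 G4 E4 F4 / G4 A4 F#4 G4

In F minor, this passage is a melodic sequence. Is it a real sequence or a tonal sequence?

real

Each cell has the same semitone pattern (2, -3, 1) — intervals are preserved exactly.
And D4 lies outside F minor, so the sequence is real rather than tonal.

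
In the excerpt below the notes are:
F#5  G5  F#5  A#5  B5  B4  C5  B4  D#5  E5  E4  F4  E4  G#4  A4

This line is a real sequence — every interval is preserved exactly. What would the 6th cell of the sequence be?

G2 Ab2 G2 B2 C3

Taking 5-note groups, the heads are F#5, B4, E4: the pattern moves down a 5th.
Continuing the starts: A3 → D3 → G2.
So cell 6 is G2 Ab2 G2 B2 C3.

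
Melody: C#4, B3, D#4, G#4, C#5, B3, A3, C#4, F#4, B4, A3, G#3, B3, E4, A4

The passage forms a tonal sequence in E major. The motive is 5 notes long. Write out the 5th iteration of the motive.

Unit = 5 notes; the statements start on C#4, B3, A3, moving down a 2nd each time.
Extending down a 2nd: G#3 → F#3.
Statement 5 starts on F#3 and keeps the same diatonic contour: F#3 E3 G#3 C#4 F#4.

F#3 E3 G#3 C#4 F#4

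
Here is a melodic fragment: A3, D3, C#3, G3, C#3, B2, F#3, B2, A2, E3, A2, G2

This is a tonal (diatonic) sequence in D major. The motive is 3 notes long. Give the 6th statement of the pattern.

C#3 F#2 E2

The 3-note cells begin on A3, G3, F#3, E3 — each down a 2nd from the last.
Carrying on: D3 → C#3.
So cell 6 is C#3 F#2 E2.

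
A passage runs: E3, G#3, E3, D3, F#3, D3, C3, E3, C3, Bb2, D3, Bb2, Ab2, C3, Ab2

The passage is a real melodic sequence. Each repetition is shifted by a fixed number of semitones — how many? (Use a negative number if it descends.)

-2

With a 3-note motive the entries are E3, D3, C3, Bb2, Ab2, each down a 2nd from the previous.
E3 to D3 spans -2 semitones.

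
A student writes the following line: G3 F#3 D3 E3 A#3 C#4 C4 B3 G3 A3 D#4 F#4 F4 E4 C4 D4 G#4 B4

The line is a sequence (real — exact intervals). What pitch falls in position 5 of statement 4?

The unit is 6 notes. Position-5 pitches of the 3 shown cells: A#3, D#4, G#4.
One more up a 4th gives C#5.

C#5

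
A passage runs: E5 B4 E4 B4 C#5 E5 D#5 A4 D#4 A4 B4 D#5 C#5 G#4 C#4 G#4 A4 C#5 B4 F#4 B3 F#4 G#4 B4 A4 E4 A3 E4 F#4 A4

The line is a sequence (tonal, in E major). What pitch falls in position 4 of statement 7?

C#4

The unit is 6 notes. Position-4 pitches of the 5 shown cells: B4, A4, G#4, F#4, E4.
Each moves down a 2nd. Continuing: D#4 → C#4.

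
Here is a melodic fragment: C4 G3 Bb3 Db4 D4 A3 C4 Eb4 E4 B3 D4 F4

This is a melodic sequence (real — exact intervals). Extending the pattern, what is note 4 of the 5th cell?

A4

Grouping in 4s, the 4th note of each cell is Db4, Eb4, F4.
Carrying that up a 2nd forward: G4 → A4.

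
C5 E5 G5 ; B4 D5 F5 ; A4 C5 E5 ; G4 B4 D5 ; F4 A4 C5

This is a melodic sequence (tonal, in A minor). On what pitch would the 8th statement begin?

With a 3-note motive the entries are C5, B4, A4, G4, F4, each down a 2nd from the previous.
Continuing: E4 → D4 → C4. Statement 8 starts on C4.

C4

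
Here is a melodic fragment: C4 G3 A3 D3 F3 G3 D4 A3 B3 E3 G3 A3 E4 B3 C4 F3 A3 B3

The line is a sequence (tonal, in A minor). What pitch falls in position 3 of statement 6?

F4

With 6-note cells, note 3 of each statement runs A3, B3, C4.
Each moves up a 2nd. Continuing: D4 → E4 → F4.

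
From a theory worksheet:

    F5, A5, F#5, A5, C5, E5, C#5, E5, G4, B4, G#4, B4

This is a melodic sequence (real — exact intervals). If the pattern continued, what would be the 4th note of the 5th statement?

With 4-note cells, note 4 of each statement runs A5, E5, B4.
Carrying that down a 4th forward: F#4 → C#4.

C#4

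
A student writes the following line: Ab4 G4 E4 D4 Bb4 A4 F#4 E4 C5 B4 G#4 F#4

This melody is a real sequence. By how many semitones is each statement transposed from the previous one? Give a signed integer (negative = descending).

2

Unit = 4 notes; the statements start on Ab4, Bb4, C5, moving up a 2nd each time.
Counting half-steps from Ab4 to Bb4: 2.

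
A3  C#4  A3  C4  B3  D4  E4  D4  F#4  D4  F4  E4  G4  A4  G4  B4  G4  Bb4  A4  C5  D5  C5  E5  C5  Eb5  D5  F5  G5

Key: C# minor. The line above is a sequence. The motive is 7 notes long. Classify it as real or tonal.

real

Each cell has the same semitone pattern (4, -4, 3, -1, 3, 2) — intervals are preserved exactly.
And C4 lies outside C# minor, so the sequence is real rather than tonal.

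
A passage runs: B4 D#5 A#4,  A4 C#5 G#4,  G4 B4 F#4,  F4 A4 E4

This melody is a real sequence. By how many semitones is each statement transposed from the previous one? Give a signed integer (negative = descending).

-2

With a 3-note motive the entries are B4, A4, G4, F4, each down a 2nd from the previous.
B4→A4 is 69 − 71 = -2 semitones.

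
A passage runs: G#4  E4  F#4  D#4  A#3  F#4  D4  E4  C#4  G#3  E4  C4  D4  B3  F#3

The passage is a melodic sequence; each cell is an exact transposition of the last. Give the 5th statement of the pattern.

C4 Ab3 Bb3 G3 D3

With a 5-note motive the entries are G#4, F#4, E4, each down a 2nd from the previous.
Continuing the starts: D4 → C4.
From C4 the exact shape gives C4 Ab3 Bb3 G3 D3.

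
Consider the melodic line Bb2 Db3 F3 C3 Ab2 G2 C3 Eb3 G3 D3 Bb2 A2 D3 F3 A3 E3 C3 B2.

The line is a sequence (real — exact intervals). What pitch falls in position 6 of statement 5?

D#3

The unit is 6 notes. Position-6 pitches of the 3 shown cells: G2, A2, B2.
Each moves up a 2nd. Continuing: C#3 → D#3.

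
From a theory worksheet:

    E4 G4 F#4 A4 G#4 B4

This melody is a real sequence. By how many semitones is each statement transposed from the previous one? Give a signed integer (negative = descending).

2

The 2-note cells begin on E4, F#4, G#4 — each up a 2nd from the last.
Counting half-steps from E4 to F#4: 2.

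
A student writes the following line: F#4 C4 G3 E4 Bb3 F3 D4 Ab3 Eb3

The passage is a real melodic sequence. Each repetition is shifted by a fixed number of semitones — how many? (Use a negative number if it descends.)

Unit = 3 notes; the statements start on F#4, E4, D4, moving down a 2nd each time.
F#4→E4 is 64 − 66 = -2 semitones.

-2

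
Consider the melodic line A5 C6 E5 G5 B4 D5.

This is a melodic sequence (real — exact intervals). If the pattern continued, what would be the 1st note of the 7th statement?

Grouping in 2s, the 1st note of each cell is A5, E5, B4.
Each moves down a 4th. Continuing: F#4 → C#4 → G#3 → D#3.

D#3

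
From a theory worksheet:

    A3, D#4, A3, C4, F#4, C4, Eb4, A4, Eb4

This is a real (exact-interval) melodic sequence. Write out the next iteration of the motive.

Gb4 C5 Gb4

Unit = 3 notes; the statements start on A3, C4, Eb4, moving up a 3rd each time.
Statement 4 starts on Gb4 and keeps the same exact contour: Gb4 C5 Gb4.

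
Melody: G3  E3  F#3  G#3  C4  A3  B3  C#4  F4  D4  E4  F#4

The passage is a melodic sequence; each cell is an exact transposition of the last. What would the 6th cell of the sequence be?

With a 4-note motive the entries are G3, C4, F4, each up a 4th from the previous.
Continuing the starts: Bb4 → Eb5 → Ab5.
Statement 6 starts on Ab5 and keeps the same exact contour: Ab5 F5 G5 A5.

Ab5 F5 G5 A5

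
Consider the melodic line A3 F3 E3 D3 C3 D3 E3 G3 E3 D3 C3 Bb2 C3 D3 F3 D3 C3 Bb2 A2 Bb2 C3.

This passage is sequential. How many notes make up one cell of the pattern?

There are 21 notes; a 7-note unit gives 3 cells:
A3 F3 E3 D3 C3 D3 E3 | G3 E3 D3 C3 Bb2 C3 D3 | F3 D3 C3 Bb2 A2 Bb2 C3
Each cell is the previous one down a 2nd — so the unit is 7 notes.

7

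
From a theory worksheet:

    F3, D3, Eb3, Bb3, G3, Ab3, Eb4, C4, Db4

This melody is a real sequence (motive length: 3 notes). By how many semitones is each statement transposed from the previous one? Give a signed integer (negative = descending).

Taking 3-note groups, the heads are F3, Bb3, Eb4: the pattern moves up a 4th.
F3 to Bb3 spans +5 semitones.

5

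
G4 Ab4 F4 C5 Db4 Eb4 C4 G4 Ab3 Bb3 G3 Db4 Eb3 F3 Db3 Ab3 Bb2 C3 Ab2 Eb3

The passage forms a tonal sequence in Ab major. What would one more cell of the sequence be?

F2 G2 Eb2 Bb2

Taking 4-note groups, the heads are G4, Db4, Ab3, Eb3, Bb2: the pattern moves down a 4th.
So cell 6 is F2 G2 Eb2 Bb2.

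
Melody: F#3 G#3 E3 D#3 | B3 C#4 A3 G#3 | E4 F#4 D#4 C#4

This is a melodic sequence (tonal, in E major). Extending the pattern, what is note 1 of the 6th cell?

Grouping in 4s, the 1st note of each cell is F#3, B3, E4.
Each moves up a 4th. Continuing: A4 → D#5 → G#5.

G#5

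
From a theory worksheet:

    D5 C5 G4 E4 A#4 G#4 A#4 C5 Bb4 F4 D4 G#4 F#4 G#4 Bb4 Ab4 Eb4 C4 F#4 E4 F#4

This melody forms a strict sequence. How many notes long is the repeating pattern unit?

7

There are 21 notes; a 7-note unit gives 3 cells:
D5 C5 G4 E4 A#4 G#4 A#4 | C5 Bb4 F4 D4 G#4 F#4 G#4 | Bb4 Ab4 Eb4 C4 F#4 E4 F#4
Each cell is the previous one down a 2nd — so the unit is 7 notes.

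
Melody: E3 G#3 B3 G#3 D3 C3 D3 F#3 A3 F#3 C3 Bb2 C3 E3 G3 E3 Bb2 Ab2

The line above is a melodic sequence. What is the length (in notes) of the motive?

There are 18 notes; a 6-note unit gives 3 cells:
E3 G#3 B3 G#3 D3 C3 | D3 F#3 A3 F#3 C3 Bb2 | C3 E3 G3 E3 Bb2 Ab2
That's a consistent down a 2nd shift per cell, and no other grouping gives one.

6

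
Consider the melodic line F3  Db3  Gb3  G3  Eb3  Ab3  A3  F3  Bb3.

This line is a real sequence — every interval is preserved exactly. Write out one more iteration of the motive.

Unit = 3 notes; the statements start on F3, G3, A3, moving up a 2nd each time.
So cell 4 is B3 G3 C4.

B3 G3 C4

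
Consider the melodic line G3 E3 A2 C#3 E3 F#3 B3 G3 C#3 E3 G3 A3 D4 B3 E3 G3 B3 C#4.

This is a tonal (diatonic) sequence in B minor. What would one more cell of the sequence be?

F#4 D4 G3 B3 D4 E4

Unit = 6 notes; the statements start on G3, B3, D4, moving up a 3rd each time.
So cell 4 is F#4 D4 G3 B3 D4 E4.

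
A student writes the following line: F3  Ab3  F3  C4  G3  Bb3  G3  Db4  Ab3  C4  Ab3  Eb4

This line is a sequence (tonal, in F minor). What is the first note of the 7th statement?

Eb4

Unit = 4 notes; the statements start on F3, G3, Ab3, moving up a 2nd each time.
Extending the heads up a 2nd: Bb3 → C4 → Db4 → Eb4.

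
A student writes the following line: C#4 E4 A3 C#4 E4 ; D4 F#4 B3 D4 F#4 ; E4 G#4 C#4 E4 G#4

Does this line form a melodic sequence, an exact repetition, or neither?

Each 5-note cell is the previous one transposed up a 2nd.

sequence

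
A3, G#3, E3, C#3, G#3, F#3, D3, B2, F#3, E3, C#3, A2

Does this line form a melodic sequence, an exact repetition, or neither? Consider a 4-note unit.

sequence

Each 4-note cell is the previous one transposed down a 2nd.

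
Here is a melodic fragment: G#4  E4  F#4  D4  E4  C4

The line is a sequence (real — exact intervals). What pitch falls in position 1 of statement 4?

D4

With 2-note cells, note 1 of each statement runs G#4, F#4, E4.
From E4, down a 2nd gives D4.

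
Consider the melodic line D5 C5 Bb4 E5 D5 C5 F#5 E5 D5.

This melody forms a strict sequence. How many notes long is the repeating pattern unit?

3

There are 9 notes; a 3-note unit gives 3 cells:
D5 C5 Bb4 | E5 D5 C5 | F#5 E5 D5
Every group is a transposition up a 2nd of the one before; no shorter unit works.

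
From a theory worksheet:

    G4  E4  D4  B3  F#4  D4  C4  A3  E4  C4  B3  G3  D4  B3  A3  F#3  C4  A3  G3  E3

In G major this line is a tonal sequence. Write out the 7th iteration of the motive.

Taking 4-note groups, the heads are G4, F#4, E4, D4, C4: the pattern moves down a 2nd.
Extending down a 2nd: B3 → A3.
Statement 7 starts on A3 and keeps the same diatonic contour: A3 F#3 E3 C3.

A3 F#3 E3 C3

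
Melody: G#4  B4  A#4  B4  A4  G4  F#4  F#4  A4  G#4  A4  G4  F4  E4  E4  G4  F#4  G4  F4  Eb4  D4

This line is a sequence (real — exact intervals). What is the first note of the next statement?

D4

With a 7-note motive the entries are G#4, F#4, E4, each down a 2nd from the previous.
One more step down a 2nd gives D4.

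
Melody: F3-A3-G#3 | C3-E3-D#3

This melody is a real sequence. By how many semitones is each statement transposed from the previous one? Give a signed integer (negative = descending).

The 3-note cells begin on F3, C3 — each down a 4th from the last.
F3 to C3 spans -5 semitones.

-5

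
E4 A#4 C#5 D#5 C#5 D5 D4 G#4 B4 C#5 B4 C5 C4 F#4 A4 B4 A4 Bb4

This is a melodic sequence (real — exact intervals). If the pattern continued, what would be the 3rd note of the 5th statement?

Grouping in 6s, the 3rd note of each cell is C#5, B4, A4.
Carrying that down a 2nd forward: G4 → F4.

F4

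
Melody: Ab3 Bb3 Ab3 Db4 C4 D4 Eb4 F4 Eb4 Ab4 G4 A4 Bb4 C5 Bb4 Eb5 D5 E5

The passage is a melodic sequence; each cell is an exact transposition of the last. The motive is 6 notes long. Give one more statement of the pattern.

The 6-note cells begin on Ab3, Eb4, Bb4 — each up a 5th from the last.
So cell 4 is F5 G5 F5 Bb5 A5 B5.

F5 G5 F5 Bb5 A5 B5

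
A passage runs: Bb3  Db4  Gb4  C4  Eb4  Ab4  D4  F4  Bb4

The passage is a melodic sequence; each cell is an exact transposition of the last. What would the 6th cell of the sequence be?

Unit = 3 notes; the statements start on Bb3, C4, D4, moving up a 2nd each time.
Carrying on: E4 → F#4 → G#4.
From G#4 the exact shape gives G#4 B4 E5.

G#4 B4 E5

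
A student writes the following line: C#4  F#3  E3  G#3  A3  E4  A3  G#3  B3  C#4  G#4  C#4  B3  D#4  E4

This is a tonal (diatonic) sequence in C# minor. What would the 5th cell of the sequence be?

Unit = 5 notes; the statements start on C#4, E4, G#4, moving up a 3rd each time.
Carrying on: B4 → D#5.
Statement 5 starts on D#5 and keeps the same diatonic contour: D#5 G#4 F#4 A4 B4.

D#5 G#4 F#4 A4 B4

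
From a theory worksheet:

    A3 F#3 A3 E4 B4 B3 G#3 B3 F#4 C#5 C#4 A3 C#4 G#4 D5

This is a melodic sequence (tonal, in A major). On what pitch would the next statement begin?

D4

Unit = 5 notes; the statements start on A3, B3, C#4, moving up a 2nd each time.
One more step up a 2nd gives D4.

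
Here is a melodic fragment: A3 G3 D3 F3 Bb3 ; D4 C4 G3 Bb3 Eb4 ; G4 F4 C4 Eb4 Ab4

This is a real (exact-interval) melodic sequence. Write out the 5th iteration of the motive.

The 5-note cells begin on A3, D4, G4 — each up a 4th from the last.
Continuing the starts: C5 → F5.
Statement 5 starts on F5 and keeps the same exact contour: F5 Eb5 Bb4 Db5 Gb5.

F5 Eb5 Bb4 Db5 Gb5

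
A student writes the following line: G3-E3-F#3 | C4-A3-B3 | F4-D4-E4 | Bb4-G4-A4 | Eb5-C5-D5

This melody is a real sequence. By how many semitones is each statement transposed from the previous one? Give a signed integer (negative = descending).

The 3-note cells begin on G3, C4, F4, Bb4, Eb5 — each up a 4th from the last.
G3 to C4 spans +5 semitones.

5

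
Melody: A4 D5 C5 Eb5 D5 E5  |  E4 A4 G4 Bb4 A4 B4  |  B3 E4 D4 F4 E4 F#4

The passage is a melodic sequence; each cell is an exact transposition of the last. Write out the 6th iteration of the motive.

Taking 6-note groups, the heads are A4, E4, B3: the pattern moves down a 4th.
Carrying on: F#3 → C#3 → G#2.
So cell 6 is G#2 C#3 B2 D3 C#3 D#3.

G#2 C#3 B2 D3 C#3 D#3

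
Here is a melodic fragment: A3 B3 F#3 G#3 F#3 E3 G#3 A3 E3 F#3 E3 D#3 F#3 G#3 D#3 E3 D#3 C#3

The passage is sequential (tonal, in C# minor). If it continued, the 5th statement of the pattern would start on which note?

D#3

With a 6-note motive the entries are A3, G#3, F#3, each down a 2nd from the previous.
Continuing: E3 → D#3. Statement 5 starts on D#3.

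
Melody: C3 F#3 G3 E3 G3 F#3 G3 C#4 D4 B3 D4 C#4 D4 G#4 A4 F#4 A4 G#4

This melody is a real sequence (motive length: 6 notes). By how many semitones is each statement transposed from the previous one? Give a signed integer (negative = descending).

The 6-note cells begin on C3, G3, D4 — each up a 5th from the last.
C3→G3 is 55 − 48 = 7 semitones.

7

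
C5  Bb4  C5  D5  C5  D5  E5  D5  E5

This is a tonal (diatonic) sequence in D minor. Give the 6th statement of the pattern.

With a 3-note motive the entries are C5, D5, E5, each up a 2nd from the previous.
Continuing the starts: F5 → G5 → A5.
So cell 6 is A5 G5 A5.

A5 G5 A5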